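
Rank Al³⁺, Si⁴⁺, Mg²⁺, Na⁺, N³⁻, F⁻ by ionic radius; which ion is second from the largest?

Isoelectronic series (10 e⁻ each). Size is set by nuclear charge: more protons means a smaller ion. Si⁴⁺ (Z=14), Al³⁺ (Z=13), Mg²⁺ (Z=12), Na⁺ (Z=11), F⁻ (Z=9), N³⁻ (Z=7).
That gives Si⁴⁺ < Al³⁺ < Mg²⁺ < Na⁺ < F⁻ < N³⁻. From the largest end, number 2 is F⁻.

F⁻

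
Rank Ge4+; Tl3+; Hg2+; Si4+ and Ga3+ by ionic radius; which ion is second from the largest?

Tl3+

Si4+ (Z=14, 10 e⁻), Ge4+ (Z=32, 28 e⁻), Ga3+ (Z=31, 28 e⁻), Tl3+ (Z=81, 78 e⁻), Hg2+ (Z=80, 78 e⁻). Si4+ < Ge4+ (same group, 1 shell fewer); Ge4+ < Ga3+ (both 28 e⁻, Z=32>31); Ga3+ < Tl3+ (same group, 2 shells fewer); Tl3+ < Hg2+ (both 78 e⁻, Z=81>80).
That gives Si4+ < Ge4+ < Ga3+ < Tl3+ < Hg2+. From the largest end, number 2 is Tl3+.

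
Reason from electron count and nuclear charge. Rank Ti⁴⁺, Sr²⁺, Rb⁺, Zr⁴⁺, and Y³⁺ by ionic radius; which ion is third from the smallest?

Y³⁺

Work out protons and electrons: Ti⁴⁺: 18 e⁻, Z=22, Zr⁴⁺: 36 e⁻, Z=40, Y³⁺: 36 e⁻, Z=39, Sr²⁺: 36 e⁻, Z=38, Rb⁺: 36 e⁻, Z=37. Ti⁴⁺ < Zr⁴⁺ (same group, 1 shell fewer); Zr⁴⁺ < Y³⁺ (both 36 e⁻, Z=40>39); Y³⁺ < Sr²⁺ (isoelectronic, higher Z=39 is smaller); Sr²⁺ < Rb⁺ (both 36 e⁻, Z=38>37).
So the order is Ti⁴⁺ < Zr⁴⁺ < Y³⁺ < Sr²⁺ < Rb⁺; the 3rd-smallest ion is Y³⁺.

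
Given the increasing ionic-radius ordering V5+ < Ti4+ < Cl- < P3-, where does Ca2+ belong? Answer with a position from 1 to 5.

Isoelectronic series (18 e⁻ each). Size is set by nuclear charge: more protons means a smaller ion. V5+ (Z=23), Ti4+ (Z=22), Ca2+ (Z=20), Cl- (Z=17), P3- (Z=15).
With Ca2+ included the full order is V5+ < Ti4+ < Ca2+ < Cl- < P3-, so it takes position 3.

3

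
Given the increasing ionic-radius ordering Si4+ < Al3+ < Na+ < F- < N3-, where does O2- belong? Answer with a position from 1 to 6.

5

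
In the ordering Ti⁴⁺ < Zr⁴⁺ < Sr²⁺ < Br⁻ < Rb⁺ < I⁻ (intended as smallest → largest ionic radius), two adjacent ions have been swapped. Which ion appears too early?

Compare adjacent ions: both have 36 electrons but Z(Rb)=37 > Z(Br)=35, so Rb⁺ should be the smaller of the two — yet in this increasing list Br⁻ sits before Rb⁺. Nothing else is reversed, so Br⁻ should move one place to the right.

Br⁻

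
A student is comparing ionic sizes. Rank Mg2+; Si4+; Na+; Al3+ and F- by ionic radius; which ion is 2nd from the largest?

Na+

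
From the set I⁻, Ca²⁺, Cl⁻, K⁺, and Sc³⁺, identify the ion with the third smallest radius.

K⁺

Tabulating Z and e⁻: Sc³⁺ (Z=21, 18 e⁻), Ca²⁺ (Z=20, 18 e⁻), K⁺ (Z=19, 18 e⁻), Cl⁻ (Z=17, 18 e⁻), I⁻ (Z=53, 54 e⁻). Sc³⁺ < Ca²⁺ (isoelectronic, higher Z=21 is smaller); Ca²⁺ < K⁺ (both 18 e⁻, Z=20>19); K⁺ < Cl⁻ (both 18 e⁻, Z=19>17); Cl⁻ < I⁻ (same group, period 3 vs 5).
That gives Sc³⁺ < Ca²⁺ < K⁺ < Cl⁻ < I⁻. From the smallest end, number 3 is K⁺.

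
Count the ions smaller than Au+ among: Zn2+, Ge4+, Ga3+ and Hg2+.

4

Tabulating Z and e⁻: Ge4+ (Z=32, 28 e⁻), Ga3+ (Z=31, 28 e⁻), Zn2+ (Z=30, 28 e⁻), Hg2+ (Z=80, 78 e⁻), Au+ (Z=79, 78 e⁻). Ge4+ < Ga3+ (both 28 e⁻, Z=32>31); Ga3+ < Zn2+ (both 28 e⁻, Z=31>30); Zn2+ < Hg2+ (same group, 2 shells fewer); Hg2+ < Au+ (both 78 e⁻, Z=80>79).
Overall: Ge4+ < Ga3+ < Zn2+ < Hg2+ < Au+. Au+ has 4 below it and 0 above. Count: 4.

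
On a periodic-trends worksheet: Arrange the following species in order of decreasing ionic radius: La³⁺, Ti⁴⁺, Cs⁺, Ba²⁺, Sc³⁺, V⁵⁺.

First list Z and electron count for each: V⁵⁺ (Z=23, 18 e⁻), Ti⁴⁺ (Z=22, 18 e⁻), Sc³⁺ (Z=21, 18 e⁻), La³⁺ (Z=57, 54 e⁻), Ba²⁺ (Z=56, 54 e⁻), Cs⁺ (Z=55, 54 e⁻). V⁵⁺ < Ti⁴⁺ (both 18 e⁻, Z=23>22); Ti⁴⁺ < Sc³⁺ (both 18 e⁻, Z=22>21); Sc³⁺ < La³⁺ (same group, period 4 vs 6); La³⁺ < Ba²⁺ (isoelectronic, higher Z=57 is smaller); Ba²⁺ < Cs⁺ (both 54 e⁻, Z=56>55).

Cs⁺ > Ba²⁺ > La³⁺ > Sc³⁺ > Ti⁴⁺ > V⁵⁺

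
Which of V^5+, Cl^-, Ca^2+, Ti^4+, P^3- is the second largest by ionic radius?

Each ion has 18 electrons. The ranking follows nuclear charge in reverse — greater Z gives a smaller radius. V^5+ (Z=23), Ti^4+ (Z=22), Ca^2+ (Z=20), Cl^- (Z=17), P^3- (Z=15).
So the order is V^5+ < Ti^4+ < Ca^2+ < Cl^- < P^3-; the 2nd-largest ion is Cl^-.

Cl^-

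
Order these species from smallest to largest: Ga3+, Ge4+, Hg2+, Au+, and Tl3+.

Ge4+ < Ga3+ < Tl3+ < Hg2+ < Au+

Tabulating Z and e⁻: Ge4+ (Z=32, 28 e⁻), Ga3+ (Z=31, 28 e⁻), Tl3+ (Z=81, 78 e⁻), Hg2+ (Z=80, 78 e⁻), Au+ (Z=79, 78 e⁻). Ge4+ < Ga3+ (isoelectronic, higher Z=32 is smaller); Ga3+ < Tl3+ (same group, 2 shells fewer); Tl3+ < Hg2+ (isoelectronic, higher Z=81 is smaller); Hg2+ < Au+ (isoelectronic, higher Z=80 is smaller).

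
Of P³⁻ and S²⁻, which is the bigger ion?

P³⁻

Isoelectronic series (18 e⁻ each). Size is set by nuclear charge: more protons means a smaller ion. S²⁻ (Z=16), P³⁻ (Z=15).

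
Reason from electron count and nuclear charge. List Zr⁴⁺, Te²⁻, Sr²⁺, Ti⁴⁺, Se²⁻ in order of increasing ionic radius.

Ti⁴⁺ < Zr⁴⁺ < Sr²⁺ < Se²⁻ < Te²⁻

First list Z and electron count for each: Ti⁴⁺ has 18 e⁻ (Z=22), Zr⁴⁺ has 36 e⁻ (Z=40), Sr²⁺ has 36 e⁻ (Z=38), Se²⁻ has 36 e⁻ (Z=34), Te²⁻ has 54 e⁻ (Z=52). Ti⁴⁺ < Zr⁴⁺ (same group, 1 shell fewer); Zr⁴⁺ < Sr²⁺ (both 36 e⁻, Z=40>38); Sr²⁺ < Se²⁻ (both 36 e⁻, Z=38>34); Se²⁻ < Te²⁻ (same group, 1 shell fewer).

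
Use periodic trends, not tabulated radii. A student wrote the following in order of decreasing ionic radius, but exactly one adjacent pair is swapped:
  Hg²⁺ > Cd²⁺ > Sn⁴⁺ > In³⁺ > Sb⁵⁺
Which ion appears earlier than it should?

Sn⁴⁺

Scanning neighbour by neighbour, only Sn⁴⁺/In³⁺ violates a trend: Sn⁴⁺ and In³⁺ share 46 electrons; the higher nuclear charge on Sn (Z=50) contracts it more, so Sn⁴⁺ < In³⁺. That makes Sn⁴⁺ the one sitting a position early relative to where it belongs.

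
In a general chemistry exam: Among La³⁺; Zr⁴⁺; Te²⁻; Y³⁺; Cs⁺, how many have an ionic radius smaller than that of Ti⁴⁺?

0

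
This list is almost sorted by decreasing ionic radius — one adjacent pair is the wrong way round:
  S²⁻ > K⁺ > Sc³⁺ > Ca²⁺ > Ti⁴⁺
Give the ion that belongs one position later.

Check each adjacent pair. Sc³⁺ and Ca²⁺ are reversed: they are isoelectronic (18 e⁻) and Sc has more protons than Ca (21 vs 20), making Sc³⁺ smaller. No other neighbouring pair contradicts the periodic trends, so Sc³⁺ is the ion listed too early.

Sc³⁺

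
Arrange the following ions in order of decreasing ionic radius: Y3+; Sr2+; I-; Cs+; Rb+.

I- > Cs+ > Rb+ > Sr2+ > Y3+

Work out protons and electrons: Y3+: 36 e⁻, Z=39, Sr2+: 36 e⁻, Z=38, Rb+: 36 e⁻, Z=37, Cs+: 54 e⁻, Z=55, I-: 54 e⁻, Z=53. Y3+ < Sr2+ (both 36 e⁻, Z=39>38); Sr2+ < Rb+ (both 36 e⁻, Z=38>37); Rb+ < Cs+ (same group, period 5 vs 6); Cs+ < I- (isoelectronic, higher Z=55 is smaller).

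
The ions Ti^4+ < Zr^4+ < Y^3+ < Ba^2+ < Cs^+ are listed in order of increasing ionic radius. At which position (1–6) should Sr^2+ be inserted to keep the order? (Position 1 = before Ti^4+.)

First list Z and electron count for each: Ti^4+ has 18 e⁻ (Z=22), Zr^4+ has 36 e⁻ (Z=40), Y^3+ has 36 e⁻ (Z=39), Sr^2+ has 36 e⁻ (Z=38), Ba^2+ has 54 e⁻ (Z=56), Cs^+ has 54 e⁻ (Z=55). Ti^4+ < Zr^4+ (same group, 1 shell fewer); Zr^4+ < Y^3+ (isoelectronic, higher Z=40 is smaller); Y^3+ < Sr^2+ (both 36 e⁻, Z=39>38); Sr^2+ < Ba^2+ (same group, 1 shell fewer); Ba^2+ < Cs^+ (isoelectronic, higher Z=56 is smaller).
Putting Sr^2+ in gives Ti^4+ < Zr^4+ < Y^3+ < Sr^2+ < Ba^2+ < Cs^+; it lands at slot 4.

4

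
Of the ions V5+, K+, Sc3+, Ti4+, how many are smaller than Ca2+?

3

Each ion has 18 electrons. The ranking follows nuclear charge in reverse — greater Z gives a smaller radius. V5+ (Z=23), Ti4+ (Z=22), Sc3+ (Z=21), Ca2+ (Z=20), K+ (Z=19).
Ordering all of them (including Ca2+) by radius gives V5+ < Ti4+ < Sc3+ < Ca2+ < K+. So 3 are smaller.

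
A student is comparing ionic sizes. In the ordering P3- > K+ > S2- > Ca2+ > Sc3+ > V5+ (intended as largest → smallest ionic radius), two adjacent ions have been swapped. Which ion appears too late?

S2-

Check each adjacent pair. K+ and S2- are reversed: they are isoelectronic (18 e⁻) and K has more protons than S (19 vs 16), making K+ smaller. No other neighbouring pair contradicts the periodic trends, so S2- is the ion listed too late.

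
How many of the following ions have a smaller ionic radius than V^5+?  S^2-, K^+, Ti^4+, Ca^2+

Isoelectronic series (18 e⁻ each). Size is set by nuclear charge: more protons means a smaller ion. V^5+ (Z=23), Ti^4+ (Z=22), Ca^2+ (Z=20), K^+ (Z=19), S^2- (Z=16).
Relative to V^5+, the ions that are smaller are none. So 0 are smaller.

0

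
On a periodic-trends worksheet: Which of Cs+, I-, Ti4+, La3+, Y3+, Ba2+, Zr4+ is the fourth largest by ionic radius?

La3+

Electron counts and nuclear charges: Ti4+: 18 e⁻, Z=22, Zr4+: 36 e⁻, Z=40, Y3+: 36 e⁻, Z=39, La3+: 54 e⁻, Z=57, Ba2+: 54 e⁻, Z=56, Cs+: 54 e⁻, Z=55, I-: 54 e⁻, Z=53. Ti4+ < Zr4+ (same group, period 4 vs 5); Zr4+ < Y3+ (both 36 e⁻, Z=40>39); Y3+ < La3+ (same group, period 5 vs 6); La3+ < Ba2+ (both 54 e⁻, Z=57>56); Ba2+ < Cs+ (isoelectronic, higher Z=56 is smaller); Cs+ < I- (both 54 e⁻, Z=55>53).
So the order is Ti4+ < Zr4+ < Y3+ < La3+ < Ba2+ < Cs+ < I-; the 4th-largest ion is La3+.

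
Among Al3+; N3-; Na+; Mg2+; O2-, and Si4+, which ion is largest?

Each ion has 10 electrons. The ranking follows nuclear charge in reverse — greater Z gives a smaller radius. Si4+ (Z=14), Al3+ (Z=13), Mg2+ (Z=12), Na+ (Z=11), O2- (Z=8), N3- (Z=7).

N3-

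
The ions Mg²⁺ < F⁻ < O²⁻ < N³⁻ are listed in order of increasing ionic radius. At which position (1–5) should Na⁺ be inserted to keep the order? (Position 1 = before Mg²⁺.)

2

All of these have 10 electrons (isoelectronic). With the same electron cloud, the ion with the most protons pulls it in tightest. Nuclear charges: Mg²⁺ (Z=12), Na⁺ (Z=11), F⁻ (Z=9), O²⁻ (Z=8), N³⁻ (Z=7). Highest Z is smallest.
Merged order: Mg²⁺ < Na⁺ < F⁻ < O²⁻ < N³⁻ — Na⁺ is number 2.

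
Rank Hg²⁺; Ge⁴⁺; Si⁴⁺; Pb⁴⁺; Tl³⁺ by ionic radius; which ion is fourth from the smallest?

Tl³⁺

First list Z and electron count for each: Si⁴⁺: 10 e⁻, Z=14, Ge⁴⁺: 28 e⁻, Z=32, Pb⁴⁺: 78 e⁻, Z=82, Tl³⁺: 78 e⁻, Z=81, Hg²⁺: 78 e⁻, Z=80. Si⁴⁺ < Ge⁴⁺ (same group, period 3 vs 4); Ge⁴⁺ < Pb⁴⁺ (same group, 2 shells fewer); Pb⁴⁺ < Tl³⁺ (isoelectronic, higher Z=82 is smaller); Tl³⁺ < Hg²⁺ (isoelectronic, higher Z=81 is smaller).
Full ascending order: Si⁴⁺ < Ge⁴⁺ < Pb⁴⁺ < Tl³⁺ < Hg²⁺. Counting from the smallest, position 4 is Tl³⁺.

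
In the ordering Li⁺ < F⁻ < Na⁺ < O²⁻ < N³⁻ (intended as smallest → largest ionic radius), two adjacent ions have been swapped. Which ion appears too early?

F⁻

The pair F⁻, Na⁺ is the wrong way round — Na⁺ and F⁻ share 10 electrons; the higher nuclear charge on Na (Z=11) contracts it more, so Na⁺ < F⁻. All other adjacent pairs agree with periodic trends, so F⁻ is the misplaced ion.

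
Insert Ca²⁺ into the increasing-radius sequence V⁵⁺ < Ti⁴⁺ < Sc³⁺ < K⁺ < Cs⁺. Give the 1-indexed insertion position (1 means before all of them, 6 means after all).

Tabulating Z and e⁻: V⁵⁺ has 18 e⁻ (Z=23), Ti⁴⁺ has 18 e⁻ (Z=22), Sc³⁺ has 18 e⁻ (Z=21), Ca²⁺ has 18 e⁻ (Z=20), K⁺ has 18 e⁻ (Z=19), Cs⁺ has 54 e⁻ (Z=55). V⁵⁺ < Ti⁴⁺ (isoelectronic, higher Z=23 is smaller); Ti⁴⁺ < Sc³⁺ (both 18 e⁻, Z=22>21); Sc³⁺ < Ca²⁺ (isoelectronic, higher Z=21 is smaller); Ca²⁺ < K⁺ (both 18 e⁻, Z=20>19); K⁺ < Cs⁺ (same group, period 4 vs 6).
The complete sequence is V⁵⁺ < Ti⁴⁺ < Sc³⁺ < Ca²⁺ < K⁺ < Cs⁺. Ca²⁺ sits at position 4.

4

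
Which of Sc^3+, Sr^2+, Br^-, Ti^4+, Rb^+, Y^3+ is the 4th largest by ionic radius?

Y^3+

Electron counts and nuclear charges: Ti^4+ (Z=22, 18 e⁻), Sc^3+ (Z=21, 18 e⁻), Y^3+ (Z=39, 36 e⁻), Sr^2+ (Z=38, 36 e⁻), Rb^+ (Z=37, 36 e⁻), Br^- (Z=35, 36 e⁻). Ti^4+ < Sc^3+ (both 18 e⁻, Z=22>21); Sc^3+ < Y^3+ (same group, period 4 vs 5); Y^3+ < Sr^2+ (both 36 e⁻, Z=39>38); Sr^2+ < Rb^+ (isoelectronic, higher Z=38 is smaller); Rb^+ < Br^- (both 36 e⁻, Z=37>35).
That gives Ti^4+ < Sc^3+ < Y^3+ < Sr^2+ < Rb^+ < Br^-. From the largest end, number 4 is Y^3+.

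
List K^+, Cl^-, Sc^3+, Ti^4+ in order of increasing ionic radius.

Ti^4+ < Sc^3+ < K^+ < Cl^-

These species are isoelectronic with 18 electrons. The only difference is the number of protons: Ti^4+ (Z=22), Sc^3+ (Z=21), K^+ (Z=19), Cl^- (Z=17). The strongest nuclear pull (Ti^4+) gives the smallest ion.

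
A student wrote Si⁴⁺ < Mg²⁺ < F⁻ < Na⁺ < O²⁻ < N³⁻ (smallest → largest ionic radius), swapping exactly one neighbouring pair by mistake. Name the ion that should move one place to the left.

Na⁺

Scanning neighbour by neighbour, only F⁻/Na⁺ violates a trend: both have 10 electrons but Z(Na)=11 > Z(F)=9, so Na⁺ should be the smaller of the two. That makes Na⁺ the one sitting a position late relative to where it belongs.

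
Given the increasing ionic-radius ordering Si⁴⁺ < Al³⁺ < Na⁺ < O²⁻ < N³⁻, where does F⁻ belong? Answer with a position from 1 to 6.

4

Isoelectronic series (10 e⁻ each). Size is set by nuclear charge: more protons means a smaller ion. Si⁴⁺ (Z=14), Al³⁺ (Z=13), Na⁺ (Z=11), F⁻ (Z=9), O²⁻ (Z=8), N³⁻ (Z=7).
Merged order: Si⁴⁺ < Al³⁺ < Na⁺ < F⁻ < O²⁻ < N³⁻ — F⁻ is number 4.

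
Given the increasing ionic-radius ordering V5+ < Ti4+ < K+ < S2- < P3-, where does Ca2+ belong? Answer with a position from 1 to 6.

Isoelectronic series (18 e⁻ each). Size is set by nuclear charge: more protons means a smaller ion. V5+ (Z=23), Ti4+ (Z=22), Ca2+ (Z=20), K+ (Z=19), S2- (Z=16), P3- (Z=15).
With Ca2+ included the full order is V5+ < Ti4+ < Ca2+ < K+ < S2- < P3-, so it takes position 3.

3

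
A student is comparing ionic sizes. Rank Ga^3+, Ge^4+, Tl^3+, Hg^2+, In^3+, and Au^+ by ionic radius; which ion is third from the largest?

Tabulating Z and e⁻: Ge^4+ has 28 e⁻ (Z=32), Ga^3+ has 28 e⁻ (Z=31), In^3+ has 46 e⁻ (Z=49), Tl^3+ has 78 e⁻ (Z=81), Hg^2+ has 78 e⁻ (Z=80), Au^+ has 78 e⁻ (Z=79). Ge^4+ < Ga^3+ (both 28 e⁻, Z=32>31); Ga^3+ < In^3+ (same group, period 4 vs 5); In^3+ < Tl^3+ (same group, 1 shell fewer); Tl^3+ < Hg^2+ (both 78 e⁻, Z=81>80); Hg^2+ < Au^+ (both 78 e⁻, Z=80>79).
That gives Ge^4+ < Ga^3+ < In^3+ < Tl^3+ < Hg^2+ < Au^+. From the largest end, number 3 is Tl^3+.

Tl^3+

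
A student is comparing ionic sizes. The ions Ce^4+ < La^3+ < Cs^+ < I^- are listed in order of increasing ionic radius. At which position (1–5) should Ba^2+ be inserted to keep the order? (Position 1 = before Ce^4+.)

Isoelectronic series (54 e⁻ each). Size is set by nuclear charge: more protons means a smaller ion. Ce^4+ (Z=58), La^3+ (Z=57), Ba^2+ (Z=56), Cs^+ (Z=55), I^- (Z=53).
Putting Ba^2+ in gives Ce^4+ < La^3+ < Ba^2+ < Cs^+ < I^-; it lands at slot 3.

3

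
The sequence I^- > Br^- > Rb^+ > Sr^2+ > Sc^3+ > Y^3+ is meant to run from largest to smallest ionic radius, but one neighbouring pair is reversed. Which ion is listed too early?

Sc^3+

The pair Sc^3+, Y^3+ is the wrong way round — both in group 3 with the same charge; Sc^3+ (period 4) has the smaller radius. All other adjacent pairs agree with periodic trends, so Sc^3+ is the misplaced ion.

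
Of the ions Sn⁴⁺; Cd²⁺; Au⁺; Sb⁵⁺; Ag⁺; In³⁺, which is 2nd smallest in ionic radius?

Sb⁵⁺ (Z=51, 46 e⁻), Sn⁴⁺ (Z=50, 46 e⁻), In³⁺ (Z=49, 46 e⁻), Cd²⁺ (Z=48, 46 e⁻), Ag⁺ (Z=47, 46 e⁻), Au⁺ (Z=79, 78 e⁻). Sb⁵⁺ < Sn⁴⁺ (both 46 e⁻, Z=51>50); Sn⁴⁺ < In³⁺ (isoelectronic, higher Z=50 is smaller); In³⁺ < Cd²⁺ (both 46 e⁻, Z=49>48); Cd²⁺ < Ag⁺ (both 46 e⁻, Z=48>47); Ag⁺ < Au⁺ (same group, 1 shell fewer).
Ordering: Sb⁵⁺ < Sn⁴⁺ < In³⁺ < Cd²⁺ < Ag⁺ < Au⁺. The 2nd smallest is Sn⁴⁺.

Sn⁴⁺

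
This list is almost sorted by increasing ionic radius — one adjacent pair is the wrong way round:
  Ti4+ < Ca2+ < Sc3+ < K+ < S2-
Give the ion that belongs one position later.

Ca2+

Scanning neighbour by neighbour, only Ca2+/Sc3+ violates a trend: they are isoelectronic (18 e⁻) and Sc has more protons than Ca (21 vs 20), making Sc3+ smaller. That makes Ca2+ the one sitting a position early relative to where it belongs.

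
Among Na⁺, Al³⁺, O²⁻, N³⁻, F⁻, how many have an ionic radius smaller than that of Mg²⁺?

1

All of these have 10 electrons (isoelectronic). With the same electron cloud, the ion with the most protons pulls it in tightest. Nuclear charges: Al³⁺ (Z=13), Mg²⁺ (Z=12), Na⁺ (Z=11), F⁻ (Z=9), O²⁻ (Z=8), N³⁻ (Z=7). Highest Z is smallest.
Overall: Al³⁺ < Mg²⁺ < Na⁺ < F⁻ < O²⁻ < N³⁻. Mg²⁺ has 1 below it and 4 above. Count: 1.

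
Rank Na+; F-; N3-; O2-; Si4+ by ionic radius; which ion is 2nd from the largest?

These species are isoelectronic with 10 electrons. The only difference is the number of protons: Si4+ (Z=14), Na+ (Z=11), F- (Z=9), O2- (Z=8), N3- (Z=7). The strongest nuclear pull (Si4+) gives the smallest ion.
That gives Si4+ < Na+ < F- < O2- < N3-. From the largest end, number 2 is O2-.

O2-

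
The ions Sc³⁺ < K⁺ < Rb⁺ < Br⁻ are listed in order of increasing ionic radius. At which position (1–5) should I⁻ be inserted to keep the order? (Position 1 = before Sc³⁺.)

5

Electron counts and nuclear charges: Sc³⁺: 18 e⁻, Z=21, K⁺: 18 e⁻, Z=19, Rb⁺: 36 e⁻, Z=37, Br⁻: 36 e⁻, Z=35, I⁻: 54 e⁻, Z=53. Sc³⁺ < K⁺ (both 18 e⁻, Z=21>19); K⁺ < Rb⁺ (same group, period 4 vs 5); Rb⁺ < Br⁻ (both 36 e⁻, Z=37>35); Br⁻ < I⁻ (same group, period 4 vs 5).
The complete sequence is Sc³⁺ < K⁺ < Rb⁺ < Br⁻ < I⁻. I⁻ sits at position 5.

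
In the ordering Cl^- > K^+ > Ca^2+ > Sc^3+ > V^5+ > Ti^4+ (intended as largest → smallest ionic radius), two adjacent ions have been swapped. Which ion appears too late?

Scanning neighbour by neighbour, only V^5+/Ti^4+ violates a trend: both have 18 electrons but Z(V)=23 > Z(Ti)=22, so V^5+ should be the smaller of the two. That makes Ti^4+ the one sitting a position late relative to where it belongs.

Ti^4+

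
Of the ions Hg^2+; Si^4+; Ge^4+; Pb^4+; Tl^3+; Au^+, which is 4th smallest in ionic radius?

Tl^3+

Tabulating Z and e⁻: Si^4+ has 10 e⁻ (Z=14), Ge^4+ has 28 e⁻ (Z=32), Pb^4+ has 78 e⁻ (Z=82), Tl^3+ has 78 e⁻ (Z=81), Hg^2+ has 78 e⁻ (Z=80), Au^+ has 78 e⁻ (Z=79). Si^4+ < Ge^4+ (same group, period 3 vs 4); Ge^4+ < Pb^4+ (same group, 2 shells fewer); Pb^4+ < Tl^3+ (isoelectronic, higher Z=82 is smaller); Tl^3+ < Hg^2+ (isoelectronic, higher Z=81 is smaller); Hg^2+ < Au^+ (isoelectronic, higher Z=80 is smaller).
So the order is Si^4+ < Ge^4+ < Pb^4+ < Tl^3+ < Hg^2+ < Au^+; the 4th-smallest ion is Tl^3+.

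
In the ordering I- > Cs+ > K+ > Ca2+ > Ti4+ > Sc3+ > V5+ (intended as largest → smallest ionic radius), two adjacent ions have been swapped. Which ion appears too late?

Compare adjacent ions: they are isoelectronic (18 e⁻) and Ti has more protons than Sc (22 vs 21), making Ti4+ smaller — yet in this decreasing list Ti4+ sits before Sc3+. Nothing else is reversed, so Sc3+ should move one place to the left.

Sc3+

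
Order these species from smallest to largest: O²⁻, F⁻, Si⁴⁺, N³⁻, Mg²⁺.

Si⁴⁺ < Mg²⁺ < F⁻ < O²⁻ < N³⁻

These species are isoelectronic with 10 electrons. The only difference is the number of protons: Si⁴⁺ (Z=14), Mg²⁺ (Z=12), F⁻ (Z=9), O²⁻ (Z=8), N³⁻ (Z=7). The strongest nuclear pull (Si⁴⁺) gives the smallest ion.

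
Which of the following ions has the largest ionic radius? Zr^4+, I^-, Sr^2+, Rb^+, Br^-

I^-

Electron counts and nuclear charges: Zr^4+: 36 e⁻, Z=40, Sr^2+: 36 e⁻, Z=38, Rb^+: 36 e⁻, Z=37, Br^-: 36 e⁻, Z=35, I^-: 54 e⁻, Z=53. Zr^4+ < Sr^2+ (isoelectronic, higher Z=40 is smaller); Sr^2+ < Rb^+ (isoelectronic, higher Z=38 is smaller); Rb^+ < Br^- (isoelectronic, higher Z=37 is smaller); Br^- < I^- (same group, 1 shell fewer).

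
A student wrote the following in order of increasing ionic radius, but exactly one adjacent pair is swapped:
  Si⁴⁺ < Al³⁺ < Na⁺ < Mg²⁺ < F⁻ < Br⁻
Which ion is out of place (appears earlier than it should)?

Na⁺

Check each adjacent pair. Na⁺ and Mg²⁺ are reversed: they are isoelectronic (10 e⁻) and Mg has more protons than Na (12 vs 11), making Mg²⁺ smaller. No other neighbouring pair contradicts the periodic trends, so Na⁺ is the ion listed too early.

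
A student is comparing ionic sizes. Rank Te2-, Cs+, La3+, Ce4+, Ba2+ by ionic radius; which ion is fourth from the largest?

La3+

Each ion has 54 electrons. The ranking follows nuclear charge in reverse — greater Z gives a smaller radius. Ce4+ (Z=58), La3+ (Z=57), Ba2+ (Z=56), Cs+ (Z=55), Te2- (Z=52).
That gives Ce4+ < La3+ < Ba2+ < Cs+ < Te2-. From the largest end, number 4 is La3+.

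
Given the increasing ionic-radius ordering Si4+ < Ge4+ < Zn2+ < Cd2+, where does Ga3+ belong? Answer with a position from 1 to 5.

3

First list Z and electron count for each: Si4+ (Z=14, 10 e⁻), Ge4+ (Z=32, 28 e⁻), Ga3+ (Z=31, 28 e⁻), Zn2+ (Z=30, 28 e⁻), Cd2+ (Z=48, 46 e⁻). Si4+ < Ge4+ (same group, 1 shell fewer); Ge4+ < Ga3+ (both 28 e⁻, Z=32>31); Ga3+ < Zn2+ (isoelectronic, higher Z=31 is smaller); Zn2+ < Cd2+ (same group, 1 shell fewer).
With Ga3+ included the full order is Si4+ < Ge4+ < Ga3+ < Zn2+ < Cd2+, so it takes position 3.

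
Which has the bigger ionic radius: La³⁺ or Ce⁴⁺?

La³⁺

Each ion has 54 electrons. The ranking follows nuclear charge in reverse — greater Z gives a smaller radius. Ce⁴⁺ (Z=58), La³⁺ (Z=57).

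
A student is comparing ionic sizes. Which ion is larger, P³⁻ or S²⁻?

P³⁻

All of these have 18 electrons (isoelectronic). With the same electron cloud, the ion with the most protons pulls it in tightest. Nuclear charges: S²⁻ (Z=16), P³⁻ (Z=15). Highest Z is smallest.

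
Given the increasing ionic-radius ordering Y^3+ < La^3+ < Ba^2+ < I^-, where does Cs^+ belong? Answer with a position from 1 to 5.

4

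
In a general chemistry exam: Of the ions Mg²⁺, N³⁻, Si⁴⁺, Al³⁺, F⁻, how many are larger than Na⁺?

Isoelectronic series (10 e⁻ each). Size is set by nuclear charge: more protons means a smaller ion. Si⁴⁺ (Z=14), Al³⁺ (Z=13), Mg²⁺ (Z=12), Na⁺ (Z=11), F⁻ (Z=9), N³⁻ (Z=7).
Ordering all of them (including Na⁺) by radius gives Si⁴⁺ < Al³⁺ < Mg²⁺ < Na⁺ < F⁻ < N³⁻. Count: 2.

2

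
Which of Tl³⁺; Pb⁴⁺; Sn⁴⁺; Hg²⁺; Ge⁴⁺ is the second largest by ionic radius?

Ge⁴⁺: 28 e⁻, Z=32, Sn⁴⁺: 46 e⁻, Z=50, Pb⁴⁺: 78 e⁻, Z=82, Tl³⁺: 78 e⁻, Z=81, Hg²⁺: 78 e⁻, Z=80. Ge⁴⁺ < Sn⁴⁺ (same group, period 4 vs 5); Sn⁴⁺ < Pb⁴⁺ (same group, period 5 vs 6); Pb⁴⁺ < Tl³⁺ (both 78 e⁻, Z=82>81); Tl³⁺ < Hg²⁺ (isoelectronic, higher Z=81 is smaller).
Ordering: Ge⁴⁺ < Sn⁴⁺ < Pb⁴⁺ < Tl³⁺ < Hg²⁺. The second largest is Tl³⁺.

Tl³⁺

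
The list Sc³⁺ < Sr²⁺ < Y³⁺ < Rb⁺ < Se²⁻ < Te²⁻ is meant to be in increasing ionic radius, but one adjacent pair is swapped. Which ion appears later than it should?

Y³⁺

The pair Sr²⁺, Y³⁺ is the wrong way round — Y³⁺ and Sr²⁺ share 36 electrons; the higher nuclear charge on Y (Z=39) contracts it more, so Y³⁺ < Sr²⁺. All other adjacent pairs agree with periodic trends, so Y³⁺ is the misplaced ion.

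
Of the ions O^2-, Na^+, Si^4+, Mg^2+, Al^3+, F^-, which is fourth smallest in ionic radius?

Na^+

Isoelectronic series (10 e⁻ each). Size is set by nuclear charge: more protons means a smaller ion. Si^4+ (Z=14), Al^3+ (Z=13), Mg^2+ (Z=12), Na^+ (Z=11), F^- (Z=9), O^2- (Z=8).
Ordering: Si^4+ < Al^3+ < Mg^2+ < Na^+ < F^- < O^2-. The fourth smallest is Na^+.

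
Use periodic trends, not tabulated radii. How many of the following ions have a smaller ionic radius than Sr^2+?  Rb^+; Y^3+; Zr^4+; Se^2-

Isoelectronic series (36 e⁻ each). Size is set by nuclear charge: more protons means a smaller ion. Zr^4+ (Z=40), Y^3+ (Z=39), Sr^2+ (Z=38), Rb^+ (Z=37), Se^2- (Z=34).
Ordering all of them (including Sr^2+) by radius gives Zr^4+ < Y^3+ < Sr^2+ < Rb^+ < Se^2-. That's 2.

2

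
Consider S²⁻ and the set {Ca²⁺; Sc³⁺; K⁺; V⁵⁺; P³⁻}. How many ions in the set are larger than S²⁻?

1

These species are isoelectronic with 18 electrons. The only difference is the number of protons: V⁵⁺ (Z=23), Sc³⁺ (Z=21), Ca²⁺ (Z=20), K⁺ (Z=19), S²⁻ (Z=16), P³⁻ (Z=15). The strongest nuclear pull (V⁵⁺) gives the smallest ion.
Relative to S²⁻, the ions that are larger are P³⁻. Count: 1.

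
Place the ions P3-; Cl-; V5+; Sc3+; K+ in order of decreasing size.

P3- > Cl- > K+ > Sc3+ > V5+

These species are isoelectronic with 18 electrons. The only difference is the number of protons: V5+ (Z=23), Sc3+ (Z=21), K+ (Z=19), Cl- (Z=17), P3- (Z=15). The strongest nuclear pull (V5+) gives the smallest ion.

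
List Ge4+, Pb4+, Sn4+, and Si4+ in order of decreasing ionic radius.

All are in the same group with charge +4. Radius grows down the group as n (the outermost shell) increases.

Pb4+ > Sn4+ > Ge4+ > Si4+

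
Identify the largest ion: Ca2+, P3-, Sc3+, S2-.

P3-

All of these have 18 electrons (isoelectronic). With the same electron cloud, the ion with the most protons pulls it in tightest. Nuclear charges: Sc3+ (Z=21), Ca2+ (Z=20), S2- (Z=16), P3- (Z=15). Highest Z is smallest.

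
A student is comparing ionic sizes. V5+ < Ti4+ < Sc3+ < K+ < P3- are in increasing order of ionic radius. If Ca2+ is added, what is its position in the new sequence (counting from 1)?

4

Isoelectronic series (18 e⁻ each). Size is set by nuclear charge: more protons means a smaller ion. V5+ (Z=23), Ti4+ (Z=22), Sc3+ (Z=21), Ca2+ (Z=20), K+ (Z=19), P3- (Z=15).
The complete sequence is V5+ < Ti4+ < Sc3+ < Ca2+ < K+ < P3-. Ca2+ sits at position 4.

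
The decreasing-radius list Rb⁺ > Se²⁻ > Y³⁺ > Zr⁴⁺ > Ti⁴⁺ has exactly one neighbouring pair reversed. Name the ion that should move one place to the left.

Se²⁻

Check each adjacent pair. Rb⁺ and Se²⁻ are reversed: Rb⁺ and Se²⁻ share 36 electrons; the higher nuclear charge on Rb (Z=37) contracts it more, so Rb⁺ < Se²⁻. No other neighbouring pair contradicts the periodic trends, so Se²⁻ is the ion listed too late.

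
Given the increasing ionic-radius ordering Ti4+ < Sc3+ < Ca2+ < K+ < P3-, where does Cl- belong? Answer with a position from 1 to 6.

These species are isoelectronic with 18 electrons. The only difference is the number of protons: Ti4+ (Z=22), Sc3+ (Z=21), Ca2+ (Z=20), K+ (Z=19), Cl- (Z=17), P3- (Z=15). The strongest nuclear pull (Ti4+) gives the smallest ion.
The complete sequence is Ti4+ < Sc3+ < Ca2+ < K+ < Cl- < P3-. Cl- sits at position 5.

5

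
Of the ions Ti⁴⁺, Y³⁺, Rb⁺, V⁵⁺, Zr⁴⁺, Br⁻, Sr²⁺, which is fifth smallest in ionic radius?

V⁵⁺ (Z=23, 18 e⁻), Ti⁴⁺ (Z=22, 18 e⁻), Zr⁴⁺ (Z=40, 36 e⁻), Y³⁺ (Z=39, 36 e⁻), Sr²⁺ (Z=38, 36 e⁻), Rb⁺ (Z=37, 36 e⁻), Br⁻ (Z=35, 36 e⁻). V⁵⁺ < Ti⁴⁺ (isoelectronic, higher Z=23 is smaller); Ti⁴⁺ < Zr⁴⁺ (same group, period 4 vs 5); Zr⁴⁺ < Y³⁺ (both 36 e⁻, Z=40>39); Y³⁺ < Sr²⁺ (both 36 e⁻, Z=39>38); Sr²⁺ < Rb⁺ (both 36 e⁻, Z=38>37); Rb⁺ < Br⁻ (both 36 e⁻, Z=37>35).
Full ascending order: V⁵⁺ < Ti⁴⁺ < Zr⁴⁺ < Y³⁺ < Sr²⁺ < Rb⁺ < Br⁻. Counting from the smallest, position 5 is Sr²⁺.

Sr²⁺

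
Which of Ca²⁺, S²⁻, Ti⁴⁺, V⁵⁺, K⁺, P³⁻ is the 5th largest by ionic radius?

Isoelectronic series (18 e⁻ each). Size is set by nuclear charge: more protons means a smaller ion. V⁵⁺ (Z=23), Ti⁴⁺ (Z=22), Ca²⁺ (Z=20), K⁺ (Z=19), S²⁻ (Z=16), P³⁻ (Z=15).
That gives V⁵⁺ < Ti⁴⁺ < Ca²⁺ < K⁺ < S²⁻ < P³⁻. From the largest end, number 5 is Ti⁴⁺.

Ti⁴⁺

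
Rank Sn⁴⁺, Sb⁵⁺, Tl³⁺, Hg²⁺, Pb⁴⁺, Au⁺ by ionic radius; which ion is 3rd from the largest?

Sb⁵⁺: 46 e⁻, Z=51, Sn⁴⁺: 46 e⁻, Z=50, Pb⁴⁺: 78 e⁻, Z=82, Tl³⁺: 78 e⁻, Z=81, Hg²⁺: 78 e⁻, Z=80, Au⁺: 78 e⁻, Z=79. Sb⁵⁺ < Sn⁴⁺ (isoelectronic, higher Z=51 is smaller); Sn⁴⁺ < Pb⁴⁺ (same group, period 5 vs 6); Pb⁴⁺ < Tl³⁺ (isoelectronic, higher Z=82 is smaller); Tl³⁺ < Hg²⁺ (isoelectronic, higher Z=81 is smaller); Hg²⁺ < Au⁺ (isoelectronic, higher Z=80 is smaller).
Full ascending order: Sb⁵⁺ < Sn⁴⁺ < Pb⁴⁺ < Tl³⁺ < Hg²⁺ < Au⁺. Counting from the largest, position 3 is Tl³⁺.

Tl³⁺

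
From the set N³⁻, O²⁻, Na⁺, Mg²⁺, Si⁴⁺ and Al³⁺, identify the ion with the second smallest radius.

All of these have 10 electrons (isoelectronic). With the same electron cloud, the ion with the most protons pulls it in tightest. Nuclear charges: Si⁴⁺ (Z=14), Al³⁺ (Z=13), Mg²⁺ (Z=12), Na⁺ (Z=11), O²⁻ (Z=8), N³⁻ (Z=7). Highest Z is smallest.
So the order is Si⁴⁺ < Al³⁺ < Mg²⁺ < Na⁺ < O²⁻ < N³⁻; the 2nd-smallest ion is Al³⁺.

Al³⁺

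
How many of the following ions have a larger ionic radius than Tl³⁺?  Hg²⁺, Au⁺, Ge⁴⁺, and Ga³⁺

2

Work out protons and electrons: Ge⁴⁺ (Z=32, 28 e⁻), Ga³⁺ (Z=31, 28 e⁻), Tl³⁺ (Z=81, 78 e⁻), Hg²⁺ (Z=80, 78 e⁻), Au⁺ (Z=79, 78 e⁻). Ge⁴⁺ < Ga³⁺ (isoelectronic, higher Z=32 is smaller); Ga³⁺ < Tl³⁺ (same group, period 4 vs 6); Tl³⁺ < Hg²⁺ (isoelectronic, higher Z=81 is smaller); Hg²⁺ < Au⁺ (isoelectronic, higher Z=80 is smaller).
Placing each against Tl³⁺: smaller — Ge⁴⁺, Ga³⁺; larger — Hg²⁺, Au⁺. Count: 2.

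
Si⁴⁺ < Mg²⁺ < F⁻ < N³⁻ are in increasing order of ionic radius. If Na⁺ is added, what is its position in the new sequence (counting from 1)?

3

Each ion has 10 electrons. The ranking follows nuclear charge in reverse — greater Z gives a smaller radius. Si⁴⁺ (Z=14), Mg²⁺ (Z=12), Na⁺ (Z=11), F⁻ (Z=9), N³⁻ (Z=7).
The complete sequence is Si⁴⁺ < Mg²⁺ < Na⁺ < F⁻ < N³⁻. Na⁺ sits at position 3.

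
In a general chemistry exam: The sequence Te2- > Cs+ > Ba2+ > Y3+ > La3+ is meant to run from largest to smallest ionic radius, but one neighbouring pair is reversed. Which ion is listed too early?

Check each adjacent pair. Y3+ and La3+ are reversed: Y3+ and La3+ are in one column with the same charge; the lighter period-5 ion has one fewer shell and is smaller. No other neighbouring pair contradicts the periodic trends, so Y3+ is the ion listed too early.

Y3+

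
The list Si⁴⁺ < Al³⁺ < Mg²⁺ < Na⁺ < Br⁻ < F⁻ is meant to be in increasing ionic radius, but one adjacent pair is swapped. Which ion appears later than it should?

Scanning neighbour by neighbour, only Br⁻/F⁻ violates a trend: same group and charge — period 2 sits above period 4, so F⁻ is smaller. That makes F⁻ the one sitting a position late relative to where it belongs.

F⁻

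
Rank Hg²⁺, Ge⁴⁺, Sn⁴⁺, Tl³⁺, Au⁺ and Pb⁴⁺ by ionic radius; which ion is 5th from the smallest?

Hg²⁺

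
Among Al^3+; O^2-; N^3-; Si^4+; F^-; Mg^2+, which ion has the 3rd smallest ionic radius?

Mg^2+

These species are isoelectronic with 10 electrons. The only difference is the number of protons: Si^4+ (Z=14), Al^3+ (Z=13), Mg^2+ (Z=12), F^- (Z=9), O^2- (Z=8), N^3- (Z=7). The strongest nuclear pull (Si^4+) gives the smallest ion.
That gives Si^4+ < Al^3+ < Mg^2+ < F^- < O^2- < N^3-. From the smallest end, number 3 is Mg^2+.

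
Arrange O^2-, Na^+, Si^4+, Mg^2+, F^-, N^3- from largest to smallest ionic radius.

All of these have 10 electrons (isoelectronic). With the same electron cloud, the ion with the most protons pulls it in tightest. Nuclear charges: Si^4+ (Z=14), Mg^2+ (Z=12), Na^+ (Z=11), F^- (Z=9), O^2- (Z=8), N^3- (Z=7). Highest Z is smallest.

N^3- > O^2- > F^- > Na^+ > Mg^2+ > Si^4+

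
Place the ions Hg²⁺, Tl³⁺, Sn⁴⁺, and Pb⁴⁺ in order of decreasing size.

Electron counts and nuclear charges: Sn⁴⁺: 46 e⁻, Z=50, Pb⁴⁺: 78 e⁻, Z=82, Tl³⁺: 78 e⁻, Z=81, Hg²⁺: 78 e⁻, Z=80. Sn⁴⁺ < Pb⁴⁺ (same group, 1 shell fewer); Pb⁴⁺ < Tl³⁺ (isoelectronic, higher Z=82 is smaller); Tl³⁺ < Hg²⁺ (both 78 e⁻, Z=81>80).

Hg²⁺ > Tl³⁺ > Pb⁴⁺ > Sn⁴⁺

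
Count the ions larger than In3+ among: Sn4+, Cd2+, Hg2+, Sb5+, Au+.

3

Sb5+: 46 e⁻, Z=51, Sn4+: 46 e⁻, Z=50, In3+: 46 e⁻, Z=49, Cd2+: 46 e⁻, Z=48, Hg2+: 78 e⁻, Z=80, Au+: 78 e⁻, Z=79. Sb5+ < Sn4+ (isoelectronic, higher Z=51 is smaller); Sn4+ < In3+ (both 46 e⁻, Z=50>49); In3+ < Cd2+ (both 46 e⁻, Z=49>48); Cd2+ < Hg2+ (same group, 1 shell fewer); Hg2+ < Au+ (both 78 e⁻, Z=80>79).
Overall: Sb5+ < Sn4+ < In3+ < Cd2+ < Hg2+ < Au+. In3+ has 2 below it and 3 above. So 3 are larger.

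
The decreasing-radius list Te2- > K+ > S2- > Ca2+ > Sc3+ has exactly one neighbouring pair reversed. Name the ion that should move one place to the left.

S2-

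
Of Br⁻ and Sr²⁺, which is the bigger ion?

Each ion has 36 electrons. The ranking follows nuclear charge in reverse — greater Z gives a smaller radius. Sr²⁺ (Z=38), Br⁻ (Z=35).

Br⁻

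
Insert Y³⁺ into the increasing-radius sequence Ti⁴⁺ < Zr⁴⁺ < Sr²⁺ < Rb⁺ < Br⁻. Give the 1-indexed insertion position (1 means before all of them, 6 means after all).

First list Z and electron count for each: Ti⁴⁺ has 18 e⁻ (Z=22), Zr⁴⁺ has 36 e⁻ (Z=40), Y³⁺ has 36 e⁻ (Z=39), Sr²⁺ has 36 e⁻ (Z=38), Rb⁺ has 36 e⁻ (Z=37), Br⁻ has 36 e⁻ (Z=35). Ti⁴⁺ < Zr⁴⁺ (same group, 1 shell fewer); Zr⁴⁺ < Y³⁺ (isoelectronic, higher Z=40 is smaller); Y³⁺ < Sr²⁺ (both 36 e⁻, Z=39>38); Sr²⁺ < Rb⁺ (both 36 e⁻, Z=38>37); Rb⁺ < Br⁻ (both 36 e⁻, Z=37>35).
The complete sequence is Ti⁴⁺ < Zr⁴⁺ < Y³⁺ < Sr²⁺ < Rb⁺ < Br⁻. Y³⁺ sits at position 3.

3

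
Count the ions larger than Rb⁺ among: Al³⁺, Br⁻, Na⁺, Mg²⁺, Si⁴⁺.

First list Z and electron count for each: Si⁴⁺: 10 e⁻, Z=14, Al³⁺: 10 e⁻, Z=13, Mg²⁺: 10 e⁻, Z=12, Na⁺: 10 e⁻, Z=11, Rb⁺: 36 e⁻, Z=37, Br⁻: 36 e⁻, Z=35. Si⁴⁺ < Al³⁺ (isoelectronic, higher Z=14 is smaller); Al³⁺ < Mg²⁺ (both 10 e⁻, Z=13>12); Mg²⁺ < Na⁺ (both 10 e⁻, Z=12>11); Na⁺ < Rb⁺ (same group, 2 shells fewer); Rb⁺ < Br⁻ (both 36 e⁻, Z=37>35).
Ordering all of them (including Rb⁺) by radius gives Si⁴⁺ < Al³⁺ < Mg²⁺ < Na⁺ < Rb⁺ < Br⁻. Count: 1.

1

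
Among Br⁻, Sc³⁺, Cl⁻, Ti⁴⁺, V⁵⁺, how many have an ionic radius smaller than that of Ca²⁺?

First list Z and electron count for each: V⁵⁺ has 18 e⁻ (Z=23), Ti⁴⁺ has 18 e⁻ (Z=22), Sc³⁺ has 18 e⁻ (Z=21), Ca²⁺ has 18 e⁻ (Z=20), Cl⁻ has 18 e⁻ (Z=17), Br⁻ has 36 e⁻ (Z=35). V⁵⁺ < Ti⁴⁺ (isoelectronic, higher Z=23 is smaller); Ti⁴⁺ < Sc³⁺ (isoelectronic, higher Z=22 is smaller); Sc³⁺ < Ca²⁺ (both 18 e⁻, Z=21>20); Ca²⁺ < Cl⁻ (isoelectronic, higher Z=20 is smaller); Cl⁻ < Br⁻ (same group, 1 shell fewer).
Ordering all of them (including Ca²⁺) by radius gives V⁵⁺ < Ti⁴⁺ < Sc³⁺ < Ca²⁺ < Cl⁻ < Br⁻. Count: 3.

3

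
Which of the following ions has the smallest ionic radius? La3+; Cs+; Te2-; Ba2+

Each ion has 54 electrons. The ranking follows nuclear charge in reverse — greater Z gives a smaller radius. La3+ (Z=57), Ba2+ (Z=56), Cs+ (Z=55), Te2- (Z=52).

La3+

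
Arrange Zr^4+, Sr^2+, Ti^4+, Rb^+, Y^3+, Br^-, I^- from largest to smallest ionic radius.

I^- > Br^- > Rb^+ > Sr^2+ > Y^3+ > Zr^4+ > Ti^4+

Work out protons and electrons: Ti^4+: 18 e⁻, Z=22, Zr^4+: 36 e⁻, Z=40, Y^3+: 36 e⁻, Z=39, Sr^2+: 36 e⁻, Z=38, Rb^+: 36 e⁻, Z=37, Br^-: 36 e⁻, Z=35, I^-: 54 e⁻, Z=53. Ti^4+ < Zr^4+ (same group, 1 shell fewer); Zr^4+ < Y^3+ (isoelectronic, higher Z=40 is smaller); Y^3+ < Sr^2+ (both 36 e⁻, Z=39>38); Sr^2+ < Rb^+ (both 36 e⁻, Z=38>37); Rb^+ < Br^- (isoelectronic, higher Z=37 is smaller); Br^- < I^- (same group, 1 shell fewer).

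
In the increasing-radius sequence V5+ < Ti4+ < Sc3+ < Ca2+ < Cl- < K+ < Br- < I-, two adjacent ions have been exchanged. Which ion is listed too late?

K+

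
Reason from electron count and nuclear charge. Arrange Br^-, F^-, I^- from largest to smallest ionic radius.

Same group, same charge. Going down the group adds an extra shell of electrons, so the ion gets larger: F^- is highest in the group and smallest.

I^- > Br^- > F^-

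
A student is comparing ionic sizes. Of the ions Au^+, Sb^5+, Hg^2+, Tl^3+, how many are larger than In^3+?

Sb^5+ (Z=51, 46 e⁻), In^3+ (Z=49, 46 e⁻), Tl^3+ (Z=81, 78 e⁻), Hg^2+ (Z=80, 78 e⁻), Au^+ (Z=79, 78 e⁻). Sb^5+ < In^3+ (isoelectronic, higher Z=51 is smaller); In^3+ < Tl^3+ (same group, period 5 vs 6); Tl^3+ < Hg^2+ (isoelectronic, higher Z=81 is smaller); Hg^2+ < Au^+ (both 78 e⁻, Z=80>79).
Overall: Sb^5+ < In^3+ < Tl^3+ < Hg^2+ < Au^+. In^3+ has 1 below it and 3 above. Count: 3.

3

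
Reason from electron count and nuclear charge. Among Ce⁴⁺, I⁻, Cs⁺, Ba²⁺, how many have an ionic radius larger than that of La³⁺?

Each ion has 54 electrons. The ranking follows nuclear charge in reverse — greater Z gives a smaller radius. Ce⁴⁺ (Z=58), La³⁺ (Z=57), Ba²⁺ (Z=56), Cs⁺ (Z=55), I⁻ (Z=53).
Placing each against La³⁺: smaller — Ce⁴⁺; larger — Ba²⁺, Cs⁺, I⁻. So 3 are larger.

3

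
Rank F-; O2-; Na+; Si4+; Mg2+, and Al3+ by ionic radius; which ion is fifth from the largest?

Al3+

All of these have 10 electrons (isoelectronic). With the same electron cloud, the ion with the most protons pulls it in tightest. Nuclear charges: Si4+ (Z=14), Al3+ (Z=13), Mg2+ (Z=12), Na+ (Z=11), F- (Z=9), O2- (Z=8). Highest Z is smallest.
Full ascending order: Si4+ < Al3+ < Mg2+ < Na+ < F- < O2-. Counting from the largest, position 5 is Al3+.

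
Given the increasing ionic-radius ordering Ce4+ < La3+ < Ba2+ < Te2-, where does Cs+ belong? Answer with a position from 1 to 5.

Each ion has 54 electrons. The ranking follows nuclear charge in reverse — greater Z gives a smaller radius. Ce4+ (Z=58), La3+ (Z=57), Ba2+ (Z=56), Cs+ (Z=55), Te2- (Z=52).
Putting Cs+ in gives Ce4+ < La3+ < Ba2+ < Cs+ < Te2-; it lands at slot 4.

4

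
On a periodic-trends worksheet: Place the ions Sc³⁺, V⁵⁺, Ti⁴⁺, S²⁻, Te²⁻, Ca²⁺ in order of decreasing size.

Te²⁻ > S²⁻ > Ca²⁺ > Sc³⁺ > Ti⁴⁺ > V⁵⁺

Tabulating Z and e⁻: V⁵⁺ has 18 e⁻ (Z=23), Ti⁴⁺ has 18 e⁻ (Z=22), Sc³⁺ has 18 e⁻ (Z=21), Ca²⁺ has 18 e⁻ (Z=20), S²⁻ has 18 e⁻ (Z=16), Te²⁻ has 54 e⁻ (Z=52). V⁵⁺ < Ti⁴⁺ (isoelectronic, higher Z=23 is smaller); Ti⁴⁺ < Sc³⁺ (isoelectronic, higher Z=22 is smaller); Sc³⁺ < Ca²⁺ (isoelectronic, higher Z=21 is smaller); Ca²⁺ < S²⁻ (isoelectronic, higher Z=20 is smaller); S²⁻ < Te²⁻ (same group, 2 shells fewer).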